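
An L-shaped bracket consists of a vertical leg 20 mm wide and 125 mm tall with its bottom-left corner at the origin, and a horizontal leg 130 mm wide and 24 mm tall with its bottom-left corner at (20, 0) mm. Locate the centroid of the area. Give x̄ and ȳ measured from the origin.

x̄ = 51.64 mm, ȳ = 34.46 mm

vertical leg: A = 20 × 125 = 2500.00, centroid at (10.00, 62.50).
horizontal leg: A = 130 × 24 = 3120.00, centroid at (85.00, 12.00).
ΣA = 5620.00 mm², ΣAx̄ = 290200.00 mm³, ΣAȳ = 193690.00 mm³.
x̄ = 290200.00/5620.00 = 51.64 mm; ȳ = 193690.00/5620.00 = 34.46 mm.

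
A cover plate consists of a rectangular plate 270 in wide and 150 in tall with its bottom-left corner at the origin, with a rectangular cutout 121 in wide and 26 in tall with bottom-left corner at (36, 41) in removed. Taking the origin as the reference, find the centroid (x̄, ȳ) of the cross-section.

Part | A | x̄ᵢ | ȳᵢ | A·x̄ᵢ | A·ȳᵢ
plate | 40500.00 | 135.00 | 75.00 | 5467500.00 | 3037500.00
hole | -3146.00 | 96.50 | 54.00 | -303589.00 | -169884.00
Σ | 37354.00 |  |  | 5163911.00 | 2867616.00
x̄ = 5163911.00 / 37354.00 = 138.24 in
ȳ = 2867616.00 / 37354.00 = 76.77 in

x̄ = 138.24 in, ȳ = 76.77 in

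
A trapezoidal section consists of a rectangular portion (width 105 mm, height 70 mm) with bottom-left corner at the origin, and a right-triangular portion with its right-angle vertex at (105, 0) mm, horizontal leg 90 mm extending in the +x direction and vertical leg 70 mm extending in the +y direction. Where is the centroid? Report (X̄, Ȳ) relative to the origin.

rectangular portion: A = 105 × 70 = 7350.00, centroid at (52.50, 35.00).
triangular portion: A = ½·90·70 = 3150.00, centroid at (135.00, 23.33).
ΣA = 10500.00 mm², ΣAX̄ = 811125.00 mm³, ΣAȲ = 330750.00 mm³.
X̄ = 811125.00/10500.00 = 77.25 mm; Ȳ = 330750.00/10500.00 = 31.50 mm.

X̄ = 77.25 mm, Ȳ = 31.50 mm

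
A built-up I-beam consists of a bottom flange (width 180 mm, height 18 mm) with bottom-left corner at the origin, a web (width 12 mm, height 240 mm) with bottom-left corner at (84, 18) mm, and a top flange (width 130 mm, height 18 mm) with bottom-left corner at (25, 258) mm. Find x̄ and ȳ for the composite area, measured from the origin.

bottom flange: A = 180 × 18 = 3240.00, centroid at (90.00, 9.00).
web: A = 12 × 240 = 2880.00, centroid at (90.00, 138.00).
top flange: A = 130 × 18 = 2340.00, centroid at (90.00, 267.00).
ΣA = 8460.00 mm²
ΣAx̄ = (3240.00)(90.00) + (2880.00)(90.00) + (2340.00)(90.00) = 761400.00 mm³
ΣAȳ = (3240.00)(9.00) + (2880.00)(138.00) + (2340.00)(267.00) = 1051380.00 mm³
x̄ = 761400.00 / 8460.00 = 90.00 mm
ȳ = 1051380.00 / 8460.00 = 124.28 mm

x̄ = 90.00 mm, ȳ = 124.28 mm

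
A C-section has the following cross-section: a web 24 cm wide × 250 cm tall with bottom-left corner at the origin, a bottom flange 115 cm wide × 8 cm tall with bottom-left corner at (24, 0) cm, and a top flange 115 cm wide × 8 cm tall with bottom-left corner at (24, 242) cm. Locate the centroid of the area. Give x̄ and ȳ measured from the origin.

x̄ = 28.31 cm, ȳ = 125.00 cm

Part | A | x̄ᵢ | ȳᵢ | A·x̄ᵢ | A·ȳᵢ
web | 6000.00 | 12.00 | 125.00 | 72000.00 | 750000.00
bottom flange | 920.00 | 81.50 | 4.00 | 74980.00 | 3680.00
top flange | 920.00 | 81.50 | 246.00 | 74980.00 | 226320.00
Σ | 7840.00 |  |  | 221960.00 | 980000.00
x̄ = 221960.00 / 7840.00 = 28.31 cm
ȳ = 980000.00 / 7840.00 = 125.00 cm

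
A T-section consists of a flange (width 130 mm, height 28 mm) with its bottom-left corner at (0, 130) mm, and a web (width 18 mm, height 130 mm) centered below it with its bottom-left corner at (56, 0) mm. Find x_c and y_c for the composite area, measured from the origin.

x_c = 65.00 mm, y_c = 113.09 mm

Part | A | x̄ᵢ | ȳᵢ | A·x̄ᵢ | A·ȳᵢ
web | 2340.00 | 65.00 | 65.00 | 152100.00 | 152100.00
flange | 3640.00 | 65.00 | 144.00 | 236600.00 | 524160.00
Σ | 5980.00 |  |  | 388700.00 | 676260.00
x_c = 388700.00 / 5980.00 = 65.00 mm
y_c = 676260.00 / 5980.00 = 113.09 mm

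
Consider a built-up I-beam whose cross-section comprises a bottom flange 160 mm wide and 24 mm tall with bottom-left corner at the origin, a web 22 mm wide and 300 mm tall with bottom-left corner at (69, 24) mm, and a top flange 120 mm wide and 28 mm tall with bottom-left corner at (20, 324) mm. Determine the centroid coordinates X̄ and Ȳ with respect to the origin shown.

bottom flange: A = 160 × 24 = 3840.00, centroid at (80.00, 12.00).
web: A = 22 × 300 = 6600.00, centroid at (80.00, 174.00).
top flange: A = 120 × 28 = 3360.00, centroid at (80.00, 338.00).
ΣA = 13800.00 mm²
ΣAX̄ = (3840.00)(80.00) + (6600.00)(80.00) + (3360.00)(80.00) = 1104000.00 mm³
ΣAȲ = (3840.00)(12.00) + (6600.00)(174.00) + (3360.00)(338.00) = 2330160.00 mm³
X̄ = 1104000.00 / 13800.00 = 80.00 mm
Ȳ = 2330160.00 / 13800.00 = 168.85 mm

X̄ = 80.00 mm, Ȳ = 168.85 mm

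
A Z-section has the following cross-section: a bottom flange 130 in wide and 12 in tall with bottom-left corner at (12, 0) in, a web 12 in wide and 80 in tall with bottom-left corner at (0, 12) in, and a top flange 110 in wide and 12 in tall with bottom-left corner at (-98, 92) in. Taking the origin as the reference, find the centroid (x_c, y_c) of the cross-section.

x_c = 18.00 in, y_c = 49.12 in

bottom flange: A = 130 × 12 = 1560.00, centroid at (77.00, 6.00).
web: A = 12 × 80 = 960.00, centroid at (6.00, 52.00).
top flange: A = 110 × 12 = 1320.00, centroid at (-43.00, 98.00).
ΣA = 3840.00 in², ΣAx_c = 69120.00 in³, ΣAy_c = 188640.00 in³.
x_c = 69120.00/3840.00 = 18.00 in; y_c = 188640.00/3840.00 = 49.12 in.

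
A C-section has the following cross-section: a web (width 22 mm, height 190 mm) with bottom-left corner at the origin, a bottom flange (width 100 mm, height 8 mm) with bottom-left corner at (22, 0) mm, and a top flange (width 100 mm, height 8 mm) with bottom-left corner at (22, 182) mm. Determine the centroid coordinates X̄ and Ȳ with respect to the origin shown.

web: A = 22 × 190 = 4180.00, centroid at (11.00, 95.00).
bottom flange: A = 100 × 8 = 800.00, centroid at (72.00, 4.00).
top flange: A = 100 × 8 = 800.00, centroid at (72.00, 186.00).
ΣA = 5780.00 mm², ΣAX̄ = 161180.00 mm³, ΣAȲ = 549100.00 mm³.
X̄ = 161180.00/5780.00 = 27.89 mm; Ȳ = 549100.00/5780.00 = 95.00 mm.

X̄ = 27.89 mm, Ȳ = 95.00 mm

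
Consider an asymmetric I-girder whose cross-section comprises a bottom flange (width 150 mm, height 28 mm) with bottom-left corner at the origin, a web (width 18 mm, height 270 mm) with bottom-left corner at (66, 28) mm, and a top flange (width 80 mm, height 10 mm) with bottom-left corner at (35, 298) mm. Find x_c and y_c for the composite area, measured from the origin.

x_c = 75.00 mm, y_c = 110.89 mm

Part | A | x̄ᵢ | ȳᵢ | A·x̄ᵢ | A·ȳᵢ
bottom flange | 4200.00 | 75.00 | 14.00 | 315000.00 | 58800.00
web | 4860.00 | 75.00 | 163.00 | 364500.00 | 792180.00
top flange | 800.00 | 75.00 | 303.00 | 60000.00 | 242400.00
Σ | 9860.00 |  |  | 739500.00 | 1093380.00
x_c = 739500.00 / 9860.00 = 75.00 mm
y_c = 1093380.00 / 9860.00 = 110.89 mm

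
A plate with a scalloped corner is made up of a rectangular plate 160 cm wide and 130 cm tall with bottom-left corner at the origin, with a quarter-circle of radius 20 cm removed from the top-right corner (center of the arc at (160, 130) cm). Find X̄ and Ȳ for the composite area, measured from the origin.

X̄ = 78.90 cm, Ȳ = 64.13 cm

Part | A | x̄ᵢ | ȳᵢ | A·x̄ᵢ | A·ȳᵢ
plate | 20800.00 | 80.00 | 65.00 | 1664000.00 | 1352000.00
removed quarter-circle | -314.16 | 151.51 | 121.51 | -47598.82 | -38174.04
Σ | 20485.84 |  |  | 1616401.18 | 1313825.96
X̄ = 1616401.18 / 20485.84 = 78.90 cm
Ȳ = 1313825.96 / 20485.84 = 64.13 cm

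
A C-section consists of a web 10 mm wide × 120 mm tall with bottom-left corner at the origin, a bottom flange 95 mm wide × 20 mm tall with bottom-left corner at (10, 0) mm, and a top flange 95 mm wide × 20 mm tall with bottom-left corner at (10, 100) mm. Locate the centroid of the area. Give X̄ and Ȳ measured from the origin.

X̄ = 44.90 mm, Ȳ = 60.00 mm

web: A = 10 × 120 = 1200.00, centroid at (5.00, 60.00).
bottom flange: A = 95 × 20 = 1900.00, centroid at (57.50, 10.00).
top flange: A = 95 × 20 = 1900.00, centroid at (57.50, 110.00).
ΣA = 5000.00 mm², ΣAX̄ = 224500.00 mm³, ΣAȲ = 300000.00 mm³.
X̄ = 224500.00/5000.00 = 44.90 mm; Ȳ = 300000.00/5000.00 = 60.00 mm.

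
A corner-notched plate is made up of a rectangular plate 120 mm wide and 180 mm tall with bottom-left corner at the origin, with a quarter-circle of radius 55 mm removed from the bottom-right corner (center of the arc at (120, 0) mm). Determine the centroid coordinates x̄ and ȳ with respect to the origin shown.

Part | A | x̄ᵢ | ȳᵢ | A·x̄ᵢ | A·ȳᵢ
plate | 21600.00 | 60.00 | 90.00 | 1296000.00 | 1944000.00
removed quarter-circle | -2375.83 | 96.66 | 23.34 | -229641.20 | -55458.33
Σ | 19224.17 |  |  | 1066358.80 | 1888541.67
x̄ = 1066358.80 / 19224.17 = 55.47 mm
ȳ = 1888541.67 / 19224.17 = 98.24 mm

x̄ = 55.47 mm, ȳ = 98.24 mm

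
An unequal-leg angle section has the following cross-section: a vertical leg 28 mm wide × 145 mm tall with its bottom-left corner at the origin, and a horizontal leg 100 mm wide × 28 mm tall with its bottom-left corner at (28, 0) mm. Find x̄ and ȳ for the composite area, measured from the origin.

x̄ = 40.12 mm, ȳ = 48.62 mm

vertical leg: A = 28 × 145 = 4060.00, centroid at (14.00, 72.50).
horizontal leg: A = 100 × 28 = 2800.00, centroid at (78.00, 14.00).
ΣA = 6860.00 mm², ΣAx̄ = 275240.00 mm³, ΣAȳ = 333550.00 mm³.
x̄ = 275240.00/6860.00 = 40.12 mm; ȳ = 333550.00/6860.00 = 48.62 mm.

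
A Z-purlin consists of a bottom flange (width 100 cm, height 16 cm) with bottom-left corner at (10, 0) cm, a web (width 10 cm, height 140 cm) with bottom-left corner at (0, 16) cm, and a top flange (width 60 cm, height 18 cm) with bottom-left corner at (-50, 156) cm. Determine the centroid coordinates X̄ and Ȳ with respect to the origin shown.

Part | A | x̄ᵢ | ȳᵢ | A·x̄ᵢ | A·ȳᵢ
bottom flange | 1600.00 | 60.00 | 8.00 | 96000.00 | 12800.00
web | 1400.00 | 5.00 | 86.00 | 7000.00 | 120400.00
top flange | 1080.00 | -20.00 | 165.00 | -21600.00 | 178200.00
Σ | 4080.00 |  |  | 81400.00 | 311400.00
X̄ = 81400.00 / 4080.00 = 19.95 cm
Ȳ = 311400.00 / 4080.00 = 76.32 cm

X̄ = 19.95 cm, Ȳ = 76.32 cm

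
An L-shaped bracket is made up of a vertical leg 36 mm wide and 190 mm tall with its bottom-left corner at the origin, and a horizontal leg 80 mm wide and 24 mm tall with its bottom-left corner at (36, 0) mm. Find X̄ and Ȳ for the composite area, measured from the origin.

X̄ = 30.71 mm, Ȳ = 76.81 mm

Part | A | x̄ᵢ | ȳᵢ | A·x̄ᵢ | A·ȳᵢ
vertical leg | 6840.00 | 18.00 | 95.00 | 123120.00 | 649800.00
horizontal leg | 1920.00 | 76.00 | 12.00 | 145920.00 | 23040.00
Σ | 8760.00 |  |  | 269040.00 | 672840.00
X̄ = 269040.00 / 8760.00 = 30.71 mm
Ȳ = 672840.00 / 8760.00 = 76.81 mm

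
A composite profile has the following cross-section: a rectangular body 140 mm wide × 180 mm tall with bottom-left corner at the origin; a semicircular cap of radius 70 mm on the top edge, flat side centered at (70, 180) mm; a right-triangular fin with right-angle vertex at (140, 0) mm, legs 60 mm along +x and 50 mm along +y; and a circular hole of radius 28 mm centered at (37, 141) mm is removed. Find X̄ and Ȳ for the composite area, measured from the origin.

X̄ = 76.77 mm, Ȳ = 111.47 mm

rectangular body: A = 140 × 180 = 25200.00, centroid at (70.00, 90.00).
semicircular top: A = ½π·70² = 7696.90, centroid at (70.00, 209.71).
triangular fin: A = ½·60·50 = 1500.00, centroid at (160.00, 16.67).
hole: A = −π·28² = -2463.01, centroid at (37.00, 141.00).
ΣA = 31933.89 mm²
ΣAX̄ = (25200.00)(70.00) + (7696.90)(70.00) + (1500.00)(160.00) + (-2463.01)(37.00) = 2451651.82 mm³
ΣAȲ = (25200.00)(90.00) + (7696.90)(209.71) + (1500.00)(16.67) + (-2463.01)(141.00) = 3559824.81 mm³
X̄ = 2451651.82 / 31933.89 = 76.77 mm
Ȳ = 3559824.81 / 31933.89 = 111.47 mm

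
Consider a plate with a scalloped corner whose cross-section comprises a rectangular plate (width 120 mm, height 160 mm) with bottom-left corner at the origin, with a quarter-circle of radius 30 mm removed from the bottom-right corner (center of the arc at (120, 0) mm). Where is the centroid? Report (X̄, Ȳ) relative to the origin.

Part | A | x̄ᵢ | ȳᵢ | A·x̄ᵢ | A·ȳᵢ
plate | 19200.00 | 60.00 | 80.00 | 1152000.00 | 1536000.00
removed quarter-circle | -706.86 | 107.27 | 12.73 | -75823.00 | -9000.00
Σ | 18493.14 |  |  | 1076177.00 | 1527000.00
X̄ = 1076177.00 / 18493.14 = 58.19 mm
Ȳ = 1527000.00 / 18493.14 = 82.57 mm

X̄ = 58.19 mm, Ȳ = 82.57 mm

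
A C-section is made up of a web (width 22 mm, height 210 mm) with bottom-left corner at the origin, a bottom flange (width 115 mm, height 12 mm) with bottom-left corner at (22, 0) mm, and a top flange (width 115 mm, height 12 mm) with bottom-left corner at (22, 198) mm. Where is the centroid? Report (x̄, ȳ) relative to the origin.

Part | A | x̄ᵢ | ȳᵢ | A·x̄ᵢ | A·ȳᵢ
web | 4620.00 | 11.00 | 105.00 | 50820.00 | 485100.00
bottom flange | 1380.00 | 79.50 | 6.00 | 109710.00 | 8280.00
top flange | 1380.00 | 79.50 | 204.00 | 109710.00 | 281520.00
Σ | 7380.00 |  |  | 270240.00 | 774900.00
x̄ = 270240.00 / 7380.00 = 36.62 mm
ȳ = 774900.00 / 7380.00 = 105.00 mm

x̄ = 36.62 mm, ȳ = 105.00 mm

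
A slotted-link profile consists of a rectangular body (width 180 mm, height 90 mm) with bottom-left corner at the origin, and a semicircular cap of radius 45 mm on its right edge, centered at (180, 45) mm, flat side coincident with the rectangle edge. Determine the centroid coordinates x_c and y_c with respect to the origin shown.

x_c = 107.91 mm, y_c = 45.00 mm

Part | A | x̄ᵢ | ȳᵢ | A·x̄ᵢ | A·ȳᵢ
rectangular body | 16200.00 | 90.00 | 45.00 | 1458000.00 | 729000.00
semicircular end | 3180.86 | 199.10 | 45.00 | 633305.26 | 143138.82
Σ | 19380.86 |  |  | 2091305.26 | 872138.82
x_c = 2091305.26 / 19380.86 = 107.91 mm
y_c = 872138.82 / 19380.86 = 45.00 mm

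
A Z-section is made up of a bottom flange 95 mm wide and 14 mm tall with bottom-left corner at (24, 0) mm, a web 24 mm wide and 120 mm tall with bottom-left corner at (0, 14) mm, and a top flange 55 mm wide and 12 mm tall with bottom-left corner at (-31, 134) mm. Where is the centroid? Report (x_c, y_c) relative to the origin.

x_c = 26.15 mm, y_c = 64.65 mm

bottom flange: A = 95 × 14 = 1330.00, centroid at (71.50, 7.00).
web: A = 24 × 120 = 2880.00, centroid at (12.00, 74.00).
top flange: A = 55 × 12 = 660.00, centroid at (-3.50, 140.00).
ΣA = 4870.00 mm², ΣAx_c = 127345.00 mm³, ΣAy_c = 314830.00 mm³.
x_c = 127345.00/4870.00 = 26.15 mm; y_c = 314830.00/4870.00 = 64.65 mm.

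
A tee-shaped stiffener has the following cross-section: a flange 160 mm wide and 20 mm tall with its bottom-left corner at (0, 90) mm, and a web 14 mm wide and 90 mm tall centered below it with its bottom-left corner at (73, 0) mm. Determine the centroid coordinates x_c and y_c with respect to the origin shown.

x_c = 80.00 mm, y_c = 84.46 mm

web: A = 14 × 90 = 1260.00, centroid at (80.00, 45.00).
flange: A = 160 × 20 = 3200.00, centroid at (80.00, 100.00).
ΣA = 4460.00 mm², ΣAx_c = 356800.00 mm³, ΣAy_c = 376700.00 mm³.
x_c = 356800.00/4460.00 = 80.00 mm; y_c = 376700.00/4460.00 = 84.46 mm.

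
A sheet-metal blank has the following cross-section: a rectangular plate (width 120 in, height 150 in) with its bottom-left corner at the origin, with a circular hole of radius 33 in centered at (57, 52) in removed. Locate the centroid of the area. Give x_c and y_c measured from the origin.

plate: A = 120 × 150 = 18000.00, centroid at (60.00, 75.00).
hole: A = −π·33² = -3421.19, centroid at (57.00, 52.00).
ΣA = 14578.81 in², ΣAx_c = 884991.92 in³, ΣAy_c = 1172097.89 in³.
x_c = 884991.92/14578.81 = 60.70 in; y_c = 1172097.89/14578.81 = 80.40 in.

x_c = 60.70 in, y_c = 80.40 in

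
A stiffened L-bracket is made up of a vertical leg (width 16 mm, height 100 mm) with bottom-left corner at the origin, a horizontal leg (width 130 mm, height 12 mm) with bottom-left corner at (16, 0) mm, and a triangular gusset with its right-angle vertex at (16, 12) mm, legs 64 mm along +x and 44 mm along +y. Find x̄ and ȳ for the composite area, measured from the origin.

x̄ = 41.97 mm, ȳ = 27.78 mm

vertical leg: A = 16 × 100 = 1600.00, centroid at (8.00, 50.00).
horizontal leg: A = 130 × 12 = 1560.00, centroid at (81.00, 6.00).
gusset: A = ½·64·44 = 1408.00, centroid at (37.33, 26.67).
ΣA = 4568.00 mm²
ΣAx̄ = (1600.00)(8.00) + (1560.00)(81.00) + (1408.00)(37.33) = 191725.33 mm³
ΣAȳ = (1600.00)(50.00) + (1560.00)(6.00) + (1408.00)(26.67) = 126906.67 mm³
x̄ = 191725.33 / 4568.00 = 41.97 mm
ȳ = 126906.67 / 4568.00 = 27.78 mm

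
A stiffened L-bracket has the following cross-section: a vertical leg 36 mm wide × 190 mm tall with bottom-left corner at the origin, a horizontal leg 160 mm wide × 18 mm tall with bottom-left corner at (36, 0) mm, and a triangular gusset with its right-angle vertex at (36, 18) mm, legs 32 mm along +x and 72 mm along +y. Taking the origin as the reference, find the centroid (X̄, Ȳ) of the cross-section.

X̄ = 47.00 mm, Ȳ = 66.60 mm

vertical leg: A = 36 × 190 = 6840.00, centroid at (18.00, 95.00).
horizontal leg: A = 160 × 18 = 2880.00, centroid at (116.00, 9.00).
gusset: A = ½·32·72 = 1152.00, centroid at (46.67, 42.00).
ΣA = 10872.00 mm²
ΣAX̄ = (6840.00)(18.00) + (2880.00)(116.00) + (1152.00)(46.67) = 510960.00 mm³
ΣAȲ = (6840.00)(95.00) + (2880.00)(9.00) + (1152.00)(42.00) = 724104.00 mm³
X̄ = 510960.00 / 10872.00 = 47.00 mm
Ȳ = 724104.00 / 10872.00 = 66.60 mm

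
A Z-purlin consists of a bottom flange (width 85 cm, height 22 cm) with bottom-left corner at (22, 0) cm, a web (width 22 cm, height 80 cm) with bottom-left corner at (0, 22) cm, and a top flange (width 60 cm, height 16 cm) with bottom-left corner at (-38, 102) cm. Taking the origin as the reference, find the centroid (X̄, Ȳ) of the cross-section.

X̄ = 28.82 cm, Ȳ = 51.26 cm

Part | A | x̄ᵢ | ȳᵢ | A·x̄ᵢ | A·ȳᵢ
bottom flange | 1870.00 | 64.50 | 11.00 | 120615.00 | 20570.00
web | 1760.00 | 11.00 | 62.00 | 19360.00 | 109120.00
top flange | 960.00 | -8.00 | 110.00 | -7680.00 | 105600.00
Σ | 4590.00 |  |  | 132295.00 | 235290.00
X̄ = 132295.00 / 4590.00 = 28.82 cm
Ȳ = 235290.00 / 4590.00 = 51.26 cm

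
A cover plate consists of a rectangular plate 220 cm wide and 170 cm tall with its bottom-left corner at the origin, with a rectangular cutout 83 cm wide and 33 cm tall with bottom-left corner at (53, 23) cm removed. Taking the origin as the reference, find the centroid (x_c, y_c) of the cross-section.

x_c = 111.22 cm, y_c = 88.60 cm

plate: A = 220 × 170 = 37400.00, centroid at (110.00, 85.00).
hole: A = −(83 × 33) = -2739.00, centroid at (94.50, 39.50).
ΣA = 34661.00 cm², ΣAx_c = 3855164.50 cm³, ΣAy_c = 3070809.50 cm³.
x_c = 3855164.50/34661.00 = 111.22 cm; y_c = 3070809.50/34661.00 = 88.60 cm.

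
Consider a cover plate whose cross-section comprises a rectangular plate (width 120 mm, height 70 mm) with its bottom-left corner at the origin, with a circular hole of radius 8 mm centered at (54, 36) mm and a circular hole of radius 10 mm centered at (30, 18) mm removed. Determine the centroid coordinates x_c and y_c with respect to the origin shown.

plate: A = 120 × 70 = 8400.00, centroid at (60.00, 35.00).
hole 1: A = −π·8² = -201.06, centroid at (54.00, 36.00).
hole 2: A = −π·10² = -314.16, centroid at (30.00, 18.00).
ΣA = 7884.78 mm², ΣAx_c = 483717.88 mm³, ΣAy_c = 281106.90 mm³.
x_c = 483717.88/7884.78 = 61.35 mm; y_c = 281106.90/7884.78 = 35.65 mm.

x_c = 61.35 mm, y_c = 35.65 mm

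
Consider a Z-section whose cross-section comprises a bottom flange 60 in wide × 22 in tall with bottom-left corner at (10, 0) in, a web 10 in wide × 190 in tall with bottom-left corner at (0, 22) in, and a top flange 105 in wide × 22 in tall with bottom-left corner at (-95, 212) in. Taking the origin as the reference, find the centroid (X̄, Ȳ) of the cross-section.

Part | A | x̄ᵢ | ȳᵢ | A·x̄ᵢ | A·ȳᵢ
bottom flange | 1320.00 | 40.00 | 11.00 | 52800.00 | 14520.00
web | 1900.00 | 5.00 | 117.00 | 9500.00 | 222300.00
top flange | 2310.00 | -42.50 | 223.00 | -98175.00 | 515130.00
Σ | 5530.00 |  |  | -35875.00 | 751950.00
X̄ = -35875.00 / 5530.00 = -6.49 in
Ȳ = 751950.00 / 5530.00 = 135.98 in

X̄ = -6.49 in, Ȳ = 135.98 in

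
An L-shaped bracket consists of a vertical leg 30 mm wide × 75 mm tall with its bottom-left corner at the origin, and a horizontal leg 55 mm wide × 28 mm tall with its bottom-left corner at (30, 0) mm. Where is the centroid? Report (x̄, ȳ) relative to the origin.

Part | A | x̄ᵢ | ȳᵢ | A·x̄ᵢ | A·ȳᵢ
vertical leg | 2250.00 | 15.00 | 37.50 | 33750.00 | 84375.00
horizontal leg | 1540.00 | 57.50 | 14.00 | 88550.00 | 21560.00
Σ | 3790.00 |  |  | 122300.00 | 105935.00
x̄ = 122300.00 / 3790.00 = 32.27 mm
ȳ = 105935.00 / 3790.00 = 27.95 mm

x̄ = 32.27 mm, ȳ = 27.95 mm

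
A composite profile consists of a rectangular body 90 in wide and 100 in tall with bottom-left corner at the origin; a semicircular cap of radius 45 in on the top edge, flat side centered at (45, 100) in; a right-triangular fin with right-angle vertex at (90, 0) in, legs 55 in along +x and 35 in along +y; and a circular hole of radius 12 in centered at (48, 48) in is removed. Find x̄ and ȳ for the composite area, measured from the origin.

x̄ = 49.70 in, ȳ = 64.48 in

rectangular body: A = 90 × 100 = 9000.00, centroid at (45.00, 50.00).
semicircular top: A = ½π·45² = 3180.86, centroid at (45.00, 119.10).
triangular fin: A = ½·55·35 = 962.50, centroid at (108.33, 11.67).
hole: A = −π·12² = -452.39, centroid at (48.00, 48.00).
ΣA = 12690.97 in²
ΣAx̄ = (9000.00)(45.00) + (3180.86)(45.00) + (962.50)(108.33) + (-452.39)(48.00) = 630694.96 in³
ΣAȳ = (9000.00)(50.00) + (3180.86)(119.10) + (962.50)(11.67) + (-452.39)(48.00) = 818350.73 in³
x̄ = 630694.96 / 12690.97 = 49.70 in
ȳ = 818350.73 / 12690.97 = 64.48 in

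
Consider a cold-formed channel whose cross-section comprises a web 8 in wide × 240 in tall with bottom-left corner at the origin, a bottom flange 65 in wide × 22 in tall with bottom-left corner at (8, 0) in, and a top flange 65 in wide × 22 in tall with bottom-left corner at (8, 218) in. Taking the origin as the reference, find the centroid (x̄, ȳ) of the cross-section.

x̄ = 25.84 in, ȳ = 120.00 in

Part | A | x̄ᵢ | ȳᵢ | A·x̄ᵢ | A·ȳᵢ
web | 1920.00 | 4.00 | 120.00 | 7680.00 | 230400.00
bottom flange | 1430.00 | 40.50 | 11.00 | 57915.00 | 15730.00
top flange | 1430.00 | 40.50 | 229.00 | 57915.00 | 327470.00
Σ | 4780.00 |  |  | 123510.00 | 573600.00
x̄ = 123510.00 / 4780.00 = 25.84 in
ȳ = 573600.00 / 4780.00 = 120.00 in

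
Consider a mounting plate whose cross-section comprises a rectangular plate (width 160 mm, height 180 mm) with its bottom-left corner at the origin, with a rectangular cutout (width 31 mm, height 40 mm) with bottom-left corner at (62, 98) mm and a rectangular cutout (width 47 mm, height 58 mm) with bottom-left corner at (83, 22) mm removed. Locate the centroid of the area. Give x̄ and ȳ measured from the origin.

x̄ = 77.22 mm, ȳ = 92.88 mm

plate: A = 160 × 180 = 28800.00, centroid at (80.00, 90.00).
hole 1: A = −(31 × 40) = -1240.00, centroid at (77.50, 118.00).
hole 2: A = −(47 × 58) = -2726.00, centroid at (106.50, 51.00).
ΣA = 24834.00 mm², ΣAx̄ = 1917581.00 mm³, ΣAȳ = 2306654.00 mm³.
x̄ = 1917581.00/24834.00 = 77.22 mm; ȳ = 2306654.00/24834.00 = 92.88 mm.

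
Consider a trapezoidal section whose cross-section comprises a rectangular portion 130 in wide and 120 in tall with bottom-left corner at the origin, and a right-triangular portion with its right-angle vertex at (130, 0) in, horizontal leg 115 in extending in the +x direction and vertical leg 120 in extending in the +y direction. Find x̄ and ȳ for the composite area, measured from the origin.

rectangular portion: A = 130 × 120 = 15600.00, centroid at (65.00, 60.00).
triangular portion: A = ½·115·120 = 6900.00, centroid at (168.33, 40.00).
ΣA = 22500.00 in²
ΣAx̄ = (15600.00)(65.00) + (6900.00)(168.33) = 2175500.00 in³
ΣAȳ = (15600.00)(60.00) + (6900.00)(40.00) = 1212000.00 in³
x̄ = 2175500.00 / 22500.00 = 96.69 in
ȳ = 1212000.00 / 22500.00 = 53.87 in

x̄ = 96.69 in, ȳ = 53.87 in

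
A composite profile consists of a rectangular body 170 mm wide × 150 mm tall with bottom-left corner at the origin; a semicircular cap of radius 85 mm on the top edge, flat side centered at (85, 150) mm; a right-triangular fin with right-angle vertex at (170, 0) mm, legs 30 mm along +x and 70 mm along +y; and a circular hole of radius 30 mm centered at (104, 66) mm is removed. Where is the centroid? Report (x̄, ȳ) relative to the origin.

rectangular body: A = 170 × 150 = 25500.00, centroid at (85.00, 75.00).
semicircular top: A = ½π·85² = 11349.00, centroid at (85.00, 186.08).
triangular fin: A = ½·30·70 = 1050.00, centroid at (180.00, 23.33).
hole: A = −π·30² = -2827.43, centroid at (104.00, 66.00).
ΣA = 35071.57 mm², ΣAx̄ = 3027112.22 mm³, ΣAȳ = 3862156.58 mm³.
x̄ = 3027112.22/35071.57 = 86.31 mm; ȳ = 3862156.58/35071.57 = 110.12 mm.

x̄ = 86.31 mm, ȳ = 110.12 mm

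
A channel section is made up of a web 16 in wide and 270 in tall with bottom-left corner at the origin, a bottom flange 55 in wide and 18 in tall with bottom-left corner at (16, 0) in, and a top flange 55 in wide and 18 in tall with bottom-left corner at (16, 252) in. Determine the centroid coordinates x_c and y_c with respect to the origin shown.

web: A = 16 × 270 = 4320.00, centroid at (8.00, 135.00).
bottom flange: A = 55 × 18 = 990.00, centroid at (43.50, 9.00).
top flange: A = 55 × 18 = 990.00, centroid at (43.50, 261.00).
ΣA = 6300.00 in²
ΣAx_c = (4320.00)(8.00) + (990.00)(43.50) + (990.00)(43.50) = 120690.00 in³
ΣAy_c = (4320.00)(135.00) + (990.00)(9.00) + (990.00)(261.00) = 850500.00 in³
x_c = 120690.00 / 6300.00 = 19.16 in
y_c = 850500.00 / 6300.00 = 135.00 in

x_c = 19.16 in, y_c = 135.00 in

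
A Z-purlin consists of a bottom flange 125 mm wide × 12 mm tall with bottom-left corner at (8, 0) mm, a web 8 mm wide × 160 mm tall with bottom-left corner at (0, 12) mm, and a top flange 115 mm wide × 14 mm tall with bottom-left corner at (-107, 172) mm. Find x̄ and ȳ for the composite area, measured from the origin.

bottom flange: A = 125 × 12 = 1500.00, centroid at (70.50, 6.00).
web: A = 8 × 160 = 1280.00, centroid at (4.00, 92.00).
top flange: A = 115 × 14 = 1610.00, centroid at (-49.50, 179.00).
ΣA = 4390.00 mm², ΣAx̄ = 31175.00 mm³, ΣAȳ = 414950.00 mm³.
x̄ = 31175.00/4390.00 = 7.10 mm; ȳ = 414950.00/4390.00 = 94.52 mm.

x̄ = 7.10 mm, ȳ = 94.52 mm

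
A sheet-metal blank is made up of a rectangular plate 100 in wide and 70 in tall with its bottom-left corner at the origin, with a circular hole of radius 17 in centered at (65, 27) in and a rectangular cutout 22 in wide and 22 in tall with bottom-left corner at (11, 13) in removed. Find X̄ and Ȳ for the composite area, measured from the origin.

X̄ = 49.99 in, Ȳ = 37.24 in

Part | A | x̄ᵢ | ȳᵢ | A·x̄ᵢ | A·ȳᵢ
plate | 7000.00 | 50.00 | 35.00 | 350000.00 | 245000.00
hole 1 | -907.92 | 65.00 | 27.00 | -59014.82 | -24513.85
hole 2 | -484.00 | 22.00 | 24.00 | -10648.00 | -11616.00
Σ | 5608.08 |  |  | 280337.18 | 208870.15
X̄ = 280337.18 / 5608.08 = 49.99 in
Ȳ = 208870.15 / 5608.08 = 37.24 in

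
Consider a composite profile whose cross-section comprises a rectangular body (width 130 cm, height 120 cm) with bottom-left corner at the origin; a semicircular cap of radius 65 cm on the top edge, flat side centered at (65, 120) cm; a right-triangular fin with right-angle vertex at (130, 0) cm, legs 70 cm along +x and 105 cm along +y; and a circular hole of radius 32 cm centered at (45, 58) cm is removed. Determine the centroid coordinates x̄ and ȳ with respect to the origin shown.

x̄ = 82.14 cm, ȳ = 81.85 cm

rectangular body: A = 130 × 120 = 15600.00, centroid at (65.00, 60.00).
semicircular top: A = ½π·65² = 6636.61, centroid at (65.00, 147.59).
triangular fin: A = ½·70·105 = 3675.00, centroid at (153.33, 35.00).
hole: A = −π·32² = -3216.99, centroid at (45.00, 58.00).
ΣA = 22694.62 cm²
ΣAx̄ = (15600.00)(65.00) + (6636.61)(65.00) + (3675.00)(153.33) + (-3216.99)(45.00) = 1864115.35 cm³
ΣAȳ = (15600.00)(60.00) + (6636.61)(147.59) + (3675.00)(35.00) + (-3216.99)(58.00) = 1857516.60 cm³
x̄ = 1864115.35 / 22694.62 = 82.14 cm
ȳ = 1857516.60 / 22694.62 = 81.85 cm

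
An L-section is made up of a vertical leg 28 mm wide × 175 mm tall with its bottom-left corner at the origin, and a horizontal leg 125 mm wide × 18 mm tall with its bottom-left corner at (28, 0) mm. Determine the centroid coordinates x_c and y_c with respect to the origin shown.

Part | A | x̄ᵢ | ȳᵢ | A·x̄ᵢ | A·ȳᵢ
vertical leg | 4900.00 | 14.00 | 87.50 | 68600.00 | 428750.00
horizontal leg | 2250.00 | 90.50 | 9.00 | 203625.00 | 20250.00
Σ | 7150.00 |  |  | 272225.00 | 449000.00
x_c = 272225.00 / 7150.00 = 38.07 mm
y_c = 449000.00 / 7150.00 = 62.80 mm

x_c = 38.07 mm, y_c = 62.80 mm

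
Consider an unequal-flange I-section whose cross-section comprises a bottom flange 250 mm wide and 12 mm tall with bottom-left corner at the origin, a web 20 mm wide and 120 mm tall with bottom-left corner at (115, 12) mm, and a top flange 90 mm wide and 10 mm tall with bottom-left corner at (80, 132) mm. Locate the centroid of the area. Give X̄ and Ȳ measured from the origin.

X̄ = 125.00 mm, Ȳ = 49.86 mm

bottom flange: A = 250 × 12 = 3000.00, centroid at (125.00, 6.00).
web: A = 20 × 120 = 2400.00, centroid at (125.00, 72.00).
top flange: A = 90 × 10 = 900.00, centroid at (125.00, 137.00).
ΣA = 6300.00 mm²
ΣAX̄ = (3000.00)(125.00) + (2400.00)(125.00) + (900.00)(125.00) = 787500.00 mm³
ΣAȲ = (3000.00)(6.00) + (2400.00)(72.00) + (900.00)(137.00) = 314100.00 mm³
X̄ = 787500.00 / 6300.00 = 125.00 mm
Ȳ = 314100.00 / 6300.00 = 49.86 mm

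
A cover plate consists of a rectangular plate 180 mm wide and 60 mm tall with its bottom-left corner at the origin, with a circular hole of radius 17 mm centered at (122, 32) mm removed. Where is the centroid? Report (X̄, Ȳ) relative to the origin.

X̄ = 87.06 mm, Ȳ = 29.82 mm

Part | A | x̄ᵢ | ȳᵢ | A·x̄ᵢ | A·ȳᵢ
plate | 10800.00 | 90.00 | 30.00 | 972000.00 | 324000.00
hole | -907.92 | 122.00 | 32.00 | -110766.27 | -29053.45
Σ | 9892.08 |  |  | 861233.73 | 294946.55
X̄ = 861233.73 / 9892.08 = 87.06 mm
Ȳ = 294946.55 / 9892.08 = 29.82 mm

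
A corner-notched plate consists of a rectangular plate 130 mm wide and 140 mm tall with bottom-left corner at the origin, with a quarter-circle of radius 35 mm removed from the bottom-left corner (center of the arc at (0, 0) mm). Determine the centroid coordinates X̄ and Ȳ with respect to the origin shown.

X̄ = 67.80 mm, Ȳ = 73.08 mm

plate: A = 130 × 140 = 18200.00, centroid at (65.00, 70.00).
removed quarter-circle: A = −¼π·35² = -962.11, centroid at (14.85, 14.85).
ΣA = 17237.89 mm²
ΣAX̄ = (18200.00)(65.00) + (-962.11)(14.85) = 1168708.33 mm³
ΣAȲ = (18200.00)(70.00) + (-962.11)(14.85) = 1259708.33 mm³
X̄ = 1168708.33 / 17237.89 = 67.80 mm
Ȳ = 1259708.33 / 17237.89 = 73.08 mm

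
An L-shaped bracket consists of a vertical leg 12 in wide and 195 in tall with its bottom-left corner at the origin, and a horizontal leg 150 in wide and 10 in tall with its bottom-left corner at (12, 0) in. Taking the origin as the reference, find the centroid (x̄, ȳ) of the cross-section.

Part | A | x̄ᵢ | ȳᵢ | A·x̄ᵢ | A·ȳᵢ
vertical leg | 2340.00 | 6.00 | 97.50 | 14040.00 | 228150.00
horizontal leg | 1500.00 | 87.00 | 5.00 | 130500.00 | 7500.00
Σ | 3840.00 |  |  | 144540.00 | 235650.00
x̄ = 144540.00 / 3840.00 = 37.64 in
ȳ = 235650.00 / 3840.00 = 61.37 in

x̄ = 37.64 in, ȳ = 61.37 in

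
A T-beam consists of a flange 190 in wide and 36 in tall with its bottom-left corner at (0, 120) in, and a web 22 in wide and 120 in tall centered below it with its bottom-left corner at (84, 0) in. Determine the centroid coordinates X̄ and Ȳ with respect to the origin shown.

X̄ = 95.00 in, Ȳ = 116.28 in

web: A = 22 × 120 = 2640.00, centroid at (95.00, 60.00).
flange: A = 190 × 36 = 6840.00, centroid at (95.00, 138.00).
ΣA = 9480.00 in²
ΣAX̄ = (2640.00)(95.00) + (6840.00)(95.00) = 900600.00 in³
ΣAȲ = (2640.00)(60.00) + (6840.00)(138.00) = 1102320.00 in³
X̄ = 900600.00 / 9480.00 = 95.00 in
Ȳ = 1102320.00 / 9480.00 = 116.28 in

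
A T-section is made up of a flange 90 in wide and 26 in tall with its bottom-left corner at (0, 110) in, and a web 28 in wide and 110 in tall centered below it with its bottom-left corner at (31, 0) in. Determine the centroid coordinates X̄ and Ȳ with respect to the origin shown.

Part | A | x̄ᵢ | ȳᵢ | A·x̄ᵢ | A·ȳᵢ
web | 3080.00 | 45.00 | 55.00 | 138600.00 | 169400.00
flange | 2340.00 | 45.00 | 123.00 | 105300.00 | 287820.00
Σ | 5420.00 |  |  | 243900.00 | 457220.00
X̄ = 243900.00 / 5420.00 = 45.00 in
Ȳ = 457220.00 / 5420.00 = 84.36 in

X̄ = 45.00 in, Ȳ = 84.36 in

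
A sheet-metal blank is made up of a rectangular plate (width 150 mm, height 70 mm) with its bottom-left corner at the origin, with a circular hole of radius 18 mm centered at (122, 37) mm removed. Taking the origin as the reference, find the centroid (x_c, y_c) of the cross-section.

plate: A = 150 × 70 = 10500.00, centroid at (75.00, 35.00).
hole: A = −π·18² = -1017.88, centroid at (122.00, 37.00).
ΣA = 9482.12 mm²
ΣAx_c = (10500.00)(75.00) + (-1017.88)(122.00) = 663319.13 mm³
ΣAy_c = (10500.00)(35.00) + (-1017.88)(37.00) = 329838.59 mm³
x_c = 663319.13 / 9482.12 = 69.95 mm
y_c = 329838.59 / 9482.12 = 34.79 mm

x_c = 69.95 mm, y_c = 34.79 mm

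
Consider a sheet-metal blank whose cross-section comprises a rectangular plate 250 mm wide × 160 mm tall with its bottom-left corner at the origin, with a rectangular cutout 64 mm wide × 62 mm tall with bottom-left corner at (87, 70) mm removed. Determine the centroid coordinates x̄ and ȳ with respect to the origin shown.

x̄ = 125.66 mm, ȳ = 77.69 mm

plate: A = 250 × 160 = 40000.00, centroid at (125.00, 80.00).
hole: A = −(64 × 62) = -3968.00, centroid at (119.00, 101.00).
ΣA = 36032.00 mm², ΣAx̄ = 4527808.00 mm³, ΣAȳ = 2799232.00 mm³.
x̄ = 4527808.00/36032.00 = 125.66 mm; ȳ = 2799232.00/36032.00 = 77.69 mm.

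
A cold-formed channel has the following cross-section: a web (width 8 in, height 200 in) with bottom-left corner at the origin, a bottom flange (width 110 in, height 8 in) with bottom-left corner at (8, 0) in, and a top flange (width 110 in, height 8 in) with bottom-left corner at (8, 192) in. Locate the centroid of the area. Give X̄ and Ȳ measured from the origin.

X̄ = 34.90 in, Ȳ = 100.00 in

web: A = 8 × 200 = 1600.00, centroid at (4.00, 100.00).
bottom flange: A = 110 × 8 = 880.00, centroid at (63.00, 4.00).
top flange: A = 110 × 8 = 880.00, centroid at (63.00, 196.00).
ΣA = 3360.00 in²
ΣAX̄ = (1600.00)(4.00) + (880.00)(63.00) + (880.00)(63.00) = 117280.00 in³
ΣAȲ = (1600.00)(100.00) + (880.00)(4.00) + (880.00)(196.00) = 336000.00 in³
X̄ = 117280.00 / 3360.00 = 34.90 in
Ȳ = 336000.00 / 3360.00 = 100.00 in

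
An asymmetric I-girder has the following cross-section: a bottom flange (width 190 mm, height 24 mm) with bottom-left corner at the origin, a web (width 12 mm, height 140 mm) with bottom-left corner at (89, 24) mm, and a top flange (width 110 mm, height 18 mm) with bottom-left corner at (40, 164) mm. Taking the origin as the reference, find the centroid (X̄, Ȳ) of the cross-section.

X̄ = 95.00 mm, Ȳ = 67.54 mm

bottom flange: A = 190 × 24 = 4560.00, centroid at (95.00, 12.00).
web: A = 12 × 140 = 1680.00, centroid at (95.00, 94.00).
top flange: A = 110 × 18 = 1980.00, centroid at (95.00, 173.00).
ΣA = 8220.00 mm², ΣAX̄ = 780900.00 mm³, ΣAȲ = 555180.00 mm³.
X̄ = 780900.00/8220.00 = 95.00 mm; Ȳ = 555180.00/8220.00 = 67.54 mm.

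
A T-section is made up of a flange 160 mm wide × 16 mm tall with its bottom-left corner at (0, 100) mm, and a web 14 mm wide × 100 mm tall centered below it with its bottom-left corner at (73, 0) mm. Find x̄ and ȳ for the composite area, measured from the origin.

x̄ = 80.00 mm, ȳ = 87.49 mm

web: A = 14 × 100 = 1400.00, centroid at (80.00, 50.00).
flange: A = 160 × 16 = 2560.00, centroid at (80.00, 108.00).
ΣA = 3960.00 mm², ΣAx̄ = 316800.00 mm³, ΣAȳ = 346480.00 mm³.
x̄ = 316800.00/3960.00 = 80.00 mm; ȳ = 346480.00/3960.00 = 87.49 mm.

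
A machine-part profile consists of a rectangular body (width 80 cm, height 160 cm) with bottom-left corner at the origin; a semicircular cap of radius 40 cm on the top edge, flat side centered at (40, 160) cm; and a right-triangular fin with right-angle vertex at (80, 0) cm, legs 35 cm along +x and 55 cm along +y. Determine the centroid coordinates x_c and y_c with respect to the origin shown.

Part | A | x̄ᵢ | ȳᵢ | A·x̄ᵢ | A·ȳᵢ
rectangular body | 12800.00 | 40.00 | 80.00 | 512000.00 | 1024000.00
semicircular top | 2513.27 | 40.00 | 176.98 | 100530.96 | 444790.53
triangular fin | 962.50 | 91.67 | 18.33 | 88229.17 | 17645.83
Σ | 16275.77 |  |  | 700760.13 | 1486436.36
x_c = 700760.13 / 16275.77 = 43.06 cm
y_c = 1486436.36 / 16275.77 = 91.33 cm

x_c = 43.06 cm, y_c = 91.33 cm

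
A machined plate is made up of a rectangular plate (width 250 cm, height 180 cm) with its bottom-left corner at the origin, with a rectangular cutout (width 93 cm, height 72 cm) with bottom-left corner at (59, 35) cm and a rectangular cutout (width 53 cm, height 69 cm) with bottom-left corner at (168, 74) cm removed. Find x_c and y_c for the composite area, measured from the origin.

plate: A = 250 × 180 = 45000.00, centroid at (125.00, 90.00).
hole 1: A = −(93 × 72) = -6696.00, centroid at (105.50, 71.00).
hole 2: A = −(53 × 69) = -3657.00, centroid at (194.50, 108.50).
ΣA = 34647.00 cm²
ΣAx_c = (45000.00)(125.00) + (-6696.00)(105.50) + (-3657.00)(194.50) = 4207285.50 cm³
ΣAy_c = (45000.00)(90.00) + (-6696.00)(71.00) + (-3657.00)(108.50) = 3177799.50 cm³
x_c = 4207285.50 / 34647.00 = 121.43 cm
y_c = 3177799.50 / 34647.00 = 91.72 cm

x_c = 121.43 cm, y_c = 91.72 cm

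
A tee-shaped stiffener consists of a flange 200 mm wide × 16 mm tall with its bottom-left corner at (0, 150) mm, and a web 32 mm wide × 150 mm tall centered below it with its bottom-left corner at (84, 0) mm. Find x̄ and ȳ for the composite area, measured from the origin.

Part | A | x̄ᵢ | ȳᵢ | A·x̄ᵢ | A·ȳᵢ
web | 4800.00 | 100.00 | 75.00 | 480000.00 | 360000.00
flange | 3200.00 | 100.00 | 158.00 | 320000.00 | 505600.00
Σ | 8000.00 |  |  | 800000.00 | 865600.00
x̄ = 800000.00 / 8000.00 = 100.00 mm
ȳ = 865600.00 / 8000.00 = 108.20 mm

x̄ = 100.00 mm, ȳ = 108.20 mm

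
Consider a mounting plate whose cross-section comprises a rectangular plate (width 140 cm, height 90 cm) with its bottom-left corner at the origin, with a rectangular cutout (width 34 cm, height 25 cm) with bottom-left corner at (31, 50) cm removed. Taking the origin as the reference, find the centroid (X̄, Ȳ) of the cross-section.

X̄ = 71.59 cm, Ȳ = 43.73 cm

plate: A = 140 × 90 = 12600.00, centroid at (70.00, 45.00).
hole: A = −(34 × 25) = -850.00, centroid at (48.00, 62.50).
ΣA = 11750.00 cm²
ΣAX̄ = (12600.00)(70.00) + (-850.00)(48.00) = 841200.00 cm³
ΣAȲ = (12600.00)(45.00) + (-850.00)(62.50) = 513875.00 cm³
X̄ = 841200.00 / 11750.00 = 71.59 cm
Ȳ = 513875.00 / 11750.00 = 43.73 cm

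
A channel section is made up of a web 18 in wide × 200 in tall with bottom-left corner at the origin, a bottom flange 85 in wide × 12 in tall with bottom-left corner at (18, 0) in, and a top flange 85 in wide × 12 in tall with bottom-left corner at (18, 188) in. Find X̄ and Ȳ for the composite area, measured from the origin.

web: A = 18 × 200 = 3600.00, centroid at (9.00, 100.00).
bottom flange: A = 85 × 12 = 1020.00, centroid at (60.50, 6.00).
top flange: A = 85 × 12 = 1020.00, centroid at (60.50, 194.00).
ΣA = 5640.00 in², ΣAX̄ = 155820.00 in³, ΣAȲ = 564000.00 in³.
X̄ = 155820.00/5640.00 = 27.63 in; Ȳ = 564000.00/5640.00 = 100.00 in.

X̄ = 27.63 in, Ȳ = 100.00 in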